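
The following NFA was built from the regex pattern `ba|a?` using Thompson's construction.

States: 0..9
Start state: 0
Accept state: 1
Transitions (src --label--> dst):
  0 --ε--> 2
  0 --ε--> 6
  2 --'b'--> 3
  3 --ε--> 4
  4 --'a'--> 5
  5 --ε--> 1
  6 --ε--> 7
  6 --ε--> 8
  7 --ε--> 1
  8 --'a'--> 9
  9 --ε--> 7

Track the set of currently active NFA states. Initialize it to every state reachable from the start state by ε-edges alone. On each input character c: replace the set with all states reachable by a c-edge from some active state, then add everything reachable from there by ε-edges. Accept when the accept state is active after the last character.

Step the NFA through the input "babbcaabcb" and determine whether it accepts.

Answer: REJECT

Steps:
start: ε-closure({0}) = {0,1,2,6,7,8}
'b' @ 1: {3,4}
'a' @ 2: {1,5}  (accept∈set)
'b' @ 3: {}  — dead — no transitions
rest 'bcaabcb' ignored (set empty)
final: {}; accept 1 not in set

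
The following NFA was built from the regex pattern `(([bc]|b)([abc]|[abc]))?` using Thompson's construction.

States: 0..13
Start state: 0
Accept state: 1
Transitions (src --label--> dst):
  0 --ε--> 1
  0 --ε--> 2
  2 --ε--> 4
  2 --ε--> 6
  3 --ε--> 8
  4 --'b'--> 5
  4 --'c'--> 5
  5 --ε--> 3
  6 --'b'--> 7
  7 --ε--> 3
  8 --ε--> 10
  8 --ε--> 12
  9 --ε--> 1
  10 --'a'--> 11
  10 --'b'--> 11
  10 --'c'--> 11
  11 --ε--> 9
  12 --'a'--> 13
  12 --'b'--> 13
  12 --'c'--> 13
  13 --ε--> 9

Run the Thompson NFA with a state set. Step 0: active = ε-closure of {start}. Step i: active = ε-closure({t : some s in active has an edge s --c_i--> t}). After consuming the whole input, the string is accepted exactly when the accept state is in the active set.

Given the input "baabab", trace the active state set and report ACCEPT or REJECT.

initial (ε-close {0}): {0,1,2,4,6}
'b' @ 1: {3,5,7,8,10,12}
'a' @ 2: {1,9,11,13}  [accepting]
'a' @ 3: {}  — no active states
rest 'bab' ignored (set empty)
final: {}; accept 1 not in set

Answer: REJECT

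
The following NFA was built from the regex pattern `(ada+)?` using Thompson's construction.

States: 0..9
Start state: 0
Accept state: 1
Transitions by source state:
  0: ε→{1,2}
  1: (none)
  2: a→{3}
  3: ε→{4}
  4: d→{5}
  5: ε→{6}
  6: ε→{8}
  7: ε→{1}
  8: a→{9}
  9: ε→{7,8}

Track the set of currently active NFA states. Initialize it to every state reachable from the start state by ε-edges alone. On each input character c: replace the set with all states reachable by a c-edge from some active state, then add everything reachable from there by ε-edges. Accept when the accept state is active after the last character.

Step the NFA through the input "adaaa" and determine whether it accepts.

Answer: ACCEPT

Trace:
start: ε-closure({0}) = {0,1,2}
'a' @ 1: {3,4}
'd' @ 2: {5,6,8}
'a' @ 3: {1,7,8,9}  [accepting]
'a' @ 4: {1,7,8,9}  [accepting]
'a' @ 5: {1,7,8,9}  [accepting]
end set {1,7,8,9} — state 1 in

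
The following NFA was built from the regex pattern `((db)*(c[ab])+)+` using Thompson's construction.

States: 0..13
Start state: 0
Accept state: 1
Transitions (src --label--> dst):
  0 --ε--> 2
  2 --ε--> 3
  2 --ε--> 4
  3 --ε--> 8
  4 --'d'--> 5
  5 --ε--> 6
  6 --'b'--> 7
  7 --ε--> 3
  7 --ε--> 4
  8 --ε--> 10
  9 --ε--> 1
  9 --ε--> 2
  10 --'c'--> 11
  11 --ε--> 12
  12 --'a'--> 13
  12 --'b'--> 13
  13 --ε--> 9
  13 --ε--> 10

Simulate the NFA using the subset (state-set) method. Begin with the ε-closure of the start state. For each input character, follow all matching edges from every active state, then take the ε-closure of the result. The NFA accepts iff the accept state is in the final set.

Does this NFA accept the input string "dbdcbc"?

Answer: REJECT

Derivation:
initial (ε-close {0}): {0,2,3,4,8,10}
'd' @ 1: {5,6}
'b' @ 2: {3,4,7,8,10}
'd' @ 3: {5,6}
'c' @ 4: {}  — state set empty
rest 'bc' ignored (set empty)
after full input: {}  (accept=1 not in)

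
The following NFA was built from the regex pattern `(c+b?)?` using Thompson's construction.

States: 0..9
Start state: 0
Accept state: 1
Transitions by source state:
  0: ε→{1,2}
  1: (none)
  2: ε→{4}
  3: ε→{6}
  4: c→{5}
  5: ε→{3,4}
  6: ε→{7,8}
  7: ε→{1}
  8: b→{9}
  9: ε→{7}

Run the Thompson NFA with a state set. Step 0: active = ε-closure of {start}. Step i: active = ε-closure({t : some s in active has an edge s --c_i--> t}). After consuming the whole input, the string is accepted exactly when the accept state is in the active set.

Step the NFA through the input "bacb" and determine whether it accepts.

start: ε-closure({0}) = {0,1,2,4}
'b' @ 1: {}  — dead — no transitions
rest 'acb' ignored (set empty)
final: {}; accept 1 not in set

Answer: REJECT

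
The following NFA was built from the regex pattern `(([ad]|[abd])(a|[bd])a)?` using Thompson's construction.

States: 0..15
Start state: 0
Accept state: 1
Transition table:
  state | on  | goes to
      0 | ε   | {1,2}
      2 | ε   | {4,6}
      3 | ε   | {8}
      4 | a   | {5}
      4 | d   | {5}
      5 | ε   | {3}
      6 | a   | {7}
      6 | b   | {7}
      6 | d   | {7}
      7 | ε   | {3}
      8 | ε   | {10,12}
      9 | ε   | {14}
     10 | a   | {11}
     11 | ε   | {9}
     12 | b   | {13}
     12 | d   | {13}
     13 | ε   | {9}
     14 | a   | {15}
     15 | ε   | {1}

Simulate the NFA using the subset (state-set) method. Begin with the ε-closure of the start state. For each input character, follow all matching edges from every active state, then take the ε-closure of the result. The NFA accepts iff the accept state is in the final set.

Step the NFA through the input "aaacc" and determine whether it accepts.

Answer: REJECT

Trace:
start: ε-closure({0}) = {0,1,2,4,6}
'a' @ 1: {3,5,7,8,10,12}
'a' @ 2: {9,11,14}
'a' @ 3: {1,15}  (accept∈set)
'c' @ 4: {}  — state set empty
rest 'c' ignored (set empty)
end set {} — state 1 not in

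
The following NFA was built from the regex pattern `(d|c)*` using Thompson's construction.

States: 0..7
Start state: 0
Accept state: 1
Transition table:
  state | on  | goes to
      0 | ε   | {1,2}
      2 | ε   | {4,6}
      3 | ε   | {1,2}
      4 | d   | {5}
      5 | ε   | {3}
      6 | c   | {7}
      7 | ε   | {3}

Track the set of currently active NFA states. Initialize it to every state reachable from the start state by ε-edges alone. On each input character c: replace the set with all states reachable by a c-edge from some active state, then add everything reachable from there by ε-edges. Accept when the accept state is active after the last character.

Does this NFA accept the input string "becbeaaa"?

S₀ = ε-closure({0}) = {0,1,2,4,6}
'b' @ 1: {}  — state set empty
rest 'ecbeaaa' ignored (set empty)
final: {}; accept 1 not in set

Answer: REJECT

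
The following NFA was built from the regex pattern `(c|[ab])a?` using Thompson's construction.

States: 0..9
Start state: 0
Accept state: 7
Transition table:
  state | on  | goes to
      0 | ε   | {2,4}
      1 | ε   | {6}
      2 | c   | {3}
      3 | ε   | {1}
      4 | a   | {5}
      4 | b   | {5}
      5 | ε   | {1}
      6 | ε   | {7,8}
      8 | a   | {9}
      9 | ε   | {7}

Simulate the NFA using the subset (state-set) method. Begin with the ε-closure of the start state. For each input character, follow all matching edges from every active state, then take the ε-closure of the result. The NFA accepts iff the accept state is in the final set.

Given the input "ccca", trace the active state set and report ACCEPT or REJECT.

S₀ = ε-closure({0}) = {0,2,4}
'c' @ 1: {1,3,6,7,8}  (accept∈set)
'c' @ 2: {}  — state set empty
rest 'ca' ignored (set empty)
after full input: {}  (accept=7 not in)

Answer: REJECT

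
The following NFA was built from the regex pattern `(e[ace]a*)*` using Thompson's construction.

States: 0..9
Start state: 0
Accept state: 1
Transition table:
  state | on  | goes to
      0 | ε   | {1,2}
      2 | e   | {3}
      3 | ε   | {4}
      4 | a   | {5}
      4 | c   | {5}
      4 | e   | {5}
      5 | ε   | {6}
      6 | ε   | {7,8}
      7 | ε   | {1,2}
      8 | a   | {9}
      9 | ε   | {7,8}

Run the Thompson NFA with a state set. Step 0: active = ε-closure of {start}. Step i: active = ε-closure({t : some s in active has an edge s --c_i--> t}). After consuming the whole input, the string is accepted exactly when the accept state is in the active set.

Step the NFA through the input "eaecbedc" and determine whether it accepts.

Answer: REJECT

Derivation:
initial (ε-close {0}): {0,1,2}
'e' @ 1: {3,4}
'a' @ 2: {1,2,5,6,7,8}  (accept∈set)
'e' @ 3: {3,4}
'c' @ 4: {1,2,5,6,7,8}  (accept∈set)
'b' @ 5: {}  — state set empty
rest 'edc' ignored (set empty)
final: {}; accept 1 not in set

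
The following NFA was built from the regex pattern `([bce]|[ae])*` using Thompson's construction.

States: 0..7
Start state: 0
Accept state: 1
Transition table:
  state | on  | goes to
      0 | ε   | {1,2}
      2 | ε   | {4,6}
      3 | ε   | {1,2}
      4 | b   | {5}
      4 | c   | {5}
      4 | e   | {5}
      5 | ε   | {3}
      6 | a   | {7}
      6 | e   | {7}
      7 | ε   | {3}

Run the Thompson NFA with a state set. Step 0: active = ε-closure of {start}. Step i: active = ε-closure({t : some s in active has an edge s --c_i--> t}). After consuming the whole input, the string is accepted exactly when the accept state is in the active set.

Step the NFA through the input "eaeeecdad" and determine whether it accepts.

Answer: REJECT

Derivation:
start: ε-closure({0}) = {0,1,2,4,6}
'e' @ 1: {1,2,3,4,5,6,7}  ✓accept
'a' @ 2: {1,2,3,4,6,7}  ✓accept
'e' @ 3: {1,2,3,4,5,6,7}  ✓accept
'e' @ 4: {1,2,3,4,5,6,7}  ✓accept
'e' @ 5: {1,2,3,4,5,6,7}  ✓accept
'c' @ 6: {1,2,3,4,5,6}  ✓accept
'd' @ 7: {}  — dead — no transitions
rest 'ad' ignored (set empty)
after full input: {}  (accept=1 not in)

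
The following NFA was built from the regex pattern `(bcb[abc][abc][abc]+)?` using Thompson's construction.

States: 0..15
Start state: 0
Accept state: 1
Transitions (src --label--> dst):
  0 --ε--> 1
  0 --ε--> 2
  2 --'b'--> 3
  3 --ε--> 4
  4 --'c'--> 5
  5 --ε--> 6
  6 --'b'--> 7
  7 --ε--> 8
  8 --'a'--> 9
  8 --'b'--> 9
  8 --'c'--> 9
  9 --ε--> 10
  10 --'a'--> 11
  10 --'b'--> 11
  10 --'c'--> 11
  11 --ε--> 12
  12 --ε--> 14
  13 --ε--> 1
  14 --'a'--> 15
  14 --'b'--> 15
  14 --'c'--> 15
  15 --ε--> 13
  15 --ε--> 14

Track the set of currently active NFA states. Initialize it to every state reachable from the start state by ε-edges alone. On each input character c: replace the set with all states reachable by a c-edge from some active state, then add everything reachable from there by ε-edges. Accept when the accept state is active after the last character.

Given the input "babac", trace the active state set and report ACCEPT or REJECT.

start: ε-closure({0}) = {0,1,2}
'b' @ 1: {3,4}
'a' @ 2: {}  — no active states
rest 'bac' ignored (set empty)
end set {} — state 1 not in

Answer: REJECT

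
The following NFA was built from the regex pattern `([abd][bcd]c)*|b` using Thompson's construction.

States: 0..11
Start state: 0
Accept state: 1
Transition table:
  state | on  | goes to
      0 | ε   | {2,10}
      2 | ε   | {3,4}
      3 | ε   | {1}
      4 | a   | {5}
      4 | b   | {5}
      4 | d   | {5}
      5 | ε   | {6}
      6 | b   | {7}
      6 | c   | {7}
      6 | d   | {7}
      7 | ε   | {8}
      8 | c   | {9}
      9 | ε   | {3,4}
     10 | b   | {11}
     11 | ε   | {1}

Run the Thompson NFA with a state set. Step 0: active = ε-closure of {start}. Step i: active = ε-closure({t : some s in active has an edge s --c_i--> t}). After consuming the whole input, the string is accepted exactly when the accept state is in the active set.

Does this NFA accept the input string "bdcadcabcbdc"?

start: ε-closure({0}) = {0,1,2,3,4,10}
'b' @ 1: {1,5,6,11}  (accept∈set)
'd' @ 2: {7,8}
'c' @ 3: {1,3,4,9}  (accept∈set)
'a' @ 4: {5,6}
'd' @ 5: {7,8}
'c' @ 6: {1,3,4,9}  (accept∈set)
'a' @ 7: {5,6}
'b' @ 8: {7,8}
'c' @ 9: {1,3,4,9}  (accept∈set)
'b' @ 10: {5,6}
'd' @ 11: {7,8}
'c' @ 12: {1,3,4,9}  (accept∈set)
after full input: {1,3,4,9}  (accept=1 in)

Answer: ACCEPT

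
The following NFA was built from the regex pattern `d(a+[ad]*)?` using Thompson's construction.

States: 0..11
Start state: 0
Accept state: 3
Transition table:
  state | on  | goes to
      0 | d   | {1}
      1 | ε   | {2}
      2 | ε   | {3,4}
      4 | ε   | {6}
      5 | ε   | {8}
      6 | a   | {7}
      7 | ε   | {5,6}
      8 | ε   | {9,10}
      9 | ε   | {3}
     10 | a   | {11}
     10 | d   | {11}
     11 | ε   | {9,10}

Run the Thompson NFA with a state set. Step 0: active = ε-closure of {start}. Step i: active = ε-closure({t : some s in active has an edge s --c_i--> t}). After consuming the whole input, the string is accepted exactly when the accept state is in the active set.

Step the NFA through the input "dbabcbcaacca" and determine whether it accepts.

start: ε-closure({0}) = {0}
'd' @ 1: {1,2,3,4,6}  [accepting]
'b' @ 2: {}  — state set empty
rest 'abcbcaacca' ignored (set empty)
end set {} — state 3 not in

Answer: REJECT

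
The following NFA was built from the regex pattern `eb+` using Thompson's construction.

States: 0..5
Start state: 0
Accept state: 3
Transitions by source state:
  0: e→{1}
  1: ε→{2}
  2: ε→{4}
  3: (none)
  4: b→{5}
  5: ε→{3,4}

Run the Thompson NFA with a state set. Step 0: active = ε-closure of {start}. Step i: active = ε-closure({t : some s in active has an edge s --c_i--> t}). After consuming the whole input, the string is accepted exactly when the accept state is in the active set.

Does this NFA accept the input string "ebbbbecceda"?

Answer: REJECT

Trace:
S₀ = ε-closure({0}) = {0}
'e' @ 1: {1,2,4}
'b' @ 2: {3,4,5}  (accept∈set)
'b' @ 3: {3,4,5}  (accept∈set)
'b' @ 4: {3,4,5}  (accept∈set)
'b' @ 5: {3,4,5}  (accept∈set)
'e' @ 6: {}  — no active states
rest 'cceda' ignored (set empty)
end set {} — state 3 not in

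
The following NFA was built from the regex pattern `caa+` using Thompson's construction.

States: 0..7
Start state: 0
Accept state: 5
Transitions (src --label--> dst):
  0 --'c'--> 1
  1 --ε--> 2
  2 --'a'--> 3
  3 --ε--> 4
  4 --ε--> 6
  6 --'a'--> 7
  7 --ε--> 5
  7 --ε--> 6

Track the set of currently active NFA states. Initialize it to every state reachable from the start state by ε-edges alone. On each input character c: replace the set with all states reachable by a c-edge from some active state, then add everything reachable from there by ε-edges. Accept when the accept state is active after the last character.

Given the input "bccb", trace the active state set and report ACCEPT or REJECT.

Answer: REJECT

Derivation:
start: ε-closure({0}) = {0}
'b' @ 1: {}  — dead — no transitions
rest 'ccb' ignored (set empty)
end set {} — state 5 not in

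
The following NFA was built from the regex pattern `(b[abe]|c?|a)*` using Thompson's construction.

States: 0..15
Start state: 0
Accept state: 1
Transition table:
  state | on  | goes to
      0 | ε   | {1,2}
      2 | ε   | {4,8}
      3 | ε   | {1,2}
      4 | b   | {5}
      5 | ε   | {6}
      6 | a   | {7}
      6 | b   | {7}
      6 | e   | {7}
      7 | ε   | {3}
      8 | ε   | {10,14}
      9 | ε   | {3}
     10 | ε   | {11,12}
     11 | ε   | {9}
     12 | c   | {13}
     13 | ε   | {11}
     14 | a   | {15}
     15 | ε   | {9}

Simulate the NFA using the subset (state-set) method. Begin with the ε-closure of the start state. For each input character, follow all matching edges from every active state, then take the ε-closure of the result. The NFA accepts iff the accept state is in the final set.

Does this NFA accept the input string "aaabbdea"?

Answer: REJECT

Derivation:
S₀ = ε-closure({0}) = {0,1,2,3,4,8,9,10,11,12,14}
'a' @ 1: {1,2,3,4,8,9,10,11,12,14,15}  [accepting]
'a' @ 2: {1,2,3,4,8,9,10,11,12,14,15}  [accepting]
'a' @ 3: {1,2,3,4,8,9,10,11,12,14,15}  [accepting]
'b' @ 4: {5,6}
'b' @ 5: {1,2,3,4,7,8,9,10,11,12,14}  [accepting]
'd' @ 6: {}  — no active states
rest 'ea' ignored (set empty)
final: {}; accept 1 not in set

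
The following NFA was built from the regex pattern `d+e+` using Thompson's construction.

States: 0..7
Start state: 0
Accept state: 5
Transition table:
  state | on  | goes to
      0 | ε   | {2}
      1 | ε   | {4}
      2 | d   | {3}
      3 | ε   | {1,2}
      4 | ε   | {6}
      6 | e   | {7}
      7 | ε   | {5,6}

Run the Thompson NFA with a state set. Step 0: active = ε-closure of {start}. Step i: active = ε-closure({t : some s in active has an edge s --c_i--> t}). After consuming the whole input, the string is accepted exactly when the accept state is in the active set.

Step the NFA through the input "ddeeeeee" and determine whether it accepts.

Answer: ACCEPT

Trace:
S₀ = ε-closure({0}) = {0,2}
'd' @ 1: {1,2,3,4,6}
'd' @ 2: {1,2,3,4,6}
'e' @ 3: {5,6,7}  ✓accept
'e' @ 4: {5,6,7}  ✓accept
'e' @ 5: {5,6,7}  ✓accept
'e' @ 6: {5,6,7}  ✓accept
'e' @ 7: {5,6,7}  ✓accept
'e' @ 8: {5,6,7}  ✓accept
after full input: {5,6,7}  (accept=5 in)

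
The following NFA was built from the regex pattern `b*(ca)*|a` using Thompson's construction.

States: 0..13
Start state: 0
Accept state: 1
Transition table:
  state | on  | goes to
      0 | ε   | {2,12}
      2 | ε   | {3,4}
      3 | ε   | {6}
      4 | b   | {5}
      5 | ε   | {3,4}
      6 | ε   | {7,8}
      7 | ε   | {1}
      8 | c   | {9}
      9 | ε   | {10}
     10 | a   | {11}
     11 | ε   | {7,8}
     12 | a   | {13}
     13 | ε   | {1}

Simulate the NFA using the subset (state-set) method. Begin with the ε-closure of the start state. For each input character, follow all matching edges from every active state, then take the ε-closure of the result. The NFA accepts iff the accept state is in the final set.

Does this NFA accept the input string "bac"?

Answer: REJECT

Derivation:
S₀ = ε-closure({0}) = {0,1,2,3,4,6,7,8,12}
'b' @ 1: {1,3,4,5,6,7,8}  ✓accept
'a' @ 2: {}  — no active states
rest 'c' ignored (set empty)
after full input: {}  (accept=1 not in)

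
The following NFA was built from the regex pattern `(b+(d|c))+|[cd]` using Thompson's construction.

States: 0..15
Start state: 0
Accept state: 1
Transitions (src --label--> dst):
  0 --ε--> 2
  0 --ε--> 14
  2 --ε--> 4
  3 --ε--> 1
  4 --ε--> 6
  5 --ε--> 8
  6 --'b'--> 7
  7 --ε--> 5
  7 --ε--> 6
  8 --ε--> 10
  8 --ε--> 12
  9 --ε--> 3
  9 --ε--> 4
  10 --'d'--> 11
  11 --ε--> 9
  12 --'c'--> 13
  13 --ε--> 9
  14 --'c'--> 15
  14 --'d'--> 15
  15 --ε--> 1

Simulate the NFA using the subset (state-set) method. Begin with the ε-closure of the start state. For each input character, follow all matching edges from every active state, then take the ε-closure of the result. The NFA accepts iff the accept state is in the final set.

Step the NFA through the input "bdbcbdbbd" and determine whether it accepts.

S₀ = ε-closure({0}) = {0,2,4,6,14}
'b' @ 1: {5,6,7,8,10,12}
'd' @ 2: {1,3,4,6,9,11}  [accepting]
'b' @ 3: {5,6,7,8,10,12}
'c' @ 4: {1,3,4,6,9,13}  [accepting]
'b' @ 5: {5,6,7,8,10,12}
'd' @ 6: {1,3,4,6,9,11}  [accepting]
'b' @ 7: {5,6,7,8,10,12}
'b' @ 8: {5,6,7,8,10,12}
'd' @ 9: {1,3,4,6,9,11}  [accepting]
final: {1,3,4,6,9,11}; accept 1 in set

Answer: ACCEPT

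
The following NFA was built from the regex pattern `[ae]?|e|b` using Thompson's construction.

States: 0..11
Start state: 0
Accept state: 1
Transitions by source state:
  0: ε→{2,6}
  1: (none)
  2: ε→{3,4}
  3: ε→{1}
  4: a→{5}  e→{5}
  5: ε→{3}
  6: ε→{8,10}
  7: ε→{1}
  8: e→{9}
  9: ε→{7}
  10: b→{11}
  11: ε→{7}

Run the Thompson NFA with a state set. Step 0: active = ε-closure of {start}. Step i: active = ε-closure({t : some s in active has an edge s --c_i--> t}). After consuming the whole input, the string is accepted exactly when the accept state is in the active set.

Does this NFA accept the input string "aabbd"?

Answer: REJECT

Steps:
S₀ = ε-closure({0}) = {0,1,2,3,4,6,8,10}
'a' @ 1: {1,3,5}  [accepting]
'a' @ 2: {}  — state set empty
rest 'bbd' ignored (set empty)
final: {}; accept 1 not in set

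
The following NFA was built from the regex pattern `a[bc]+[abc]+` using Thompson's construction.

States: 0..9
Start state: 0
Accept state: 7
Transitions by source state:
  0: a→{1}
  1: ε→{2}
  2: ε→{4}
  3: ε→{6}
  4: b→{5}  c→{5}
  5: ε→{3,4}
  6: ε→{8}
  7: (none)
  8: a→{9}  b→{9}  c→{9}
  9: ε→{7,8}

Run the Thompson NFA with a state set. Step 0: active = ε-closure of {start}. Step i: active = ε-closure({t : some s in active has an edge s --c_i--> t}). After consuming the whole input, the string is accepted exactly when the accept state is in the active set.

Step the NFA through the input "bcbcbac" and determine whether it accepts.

Answer: REJECT

Steps:
initial (ε-close {0}): {0}
'b' @ 1: {}  — no active states
rest 'cbcbac' ignored (set empty)
after full input: {}  (accept=7 not in)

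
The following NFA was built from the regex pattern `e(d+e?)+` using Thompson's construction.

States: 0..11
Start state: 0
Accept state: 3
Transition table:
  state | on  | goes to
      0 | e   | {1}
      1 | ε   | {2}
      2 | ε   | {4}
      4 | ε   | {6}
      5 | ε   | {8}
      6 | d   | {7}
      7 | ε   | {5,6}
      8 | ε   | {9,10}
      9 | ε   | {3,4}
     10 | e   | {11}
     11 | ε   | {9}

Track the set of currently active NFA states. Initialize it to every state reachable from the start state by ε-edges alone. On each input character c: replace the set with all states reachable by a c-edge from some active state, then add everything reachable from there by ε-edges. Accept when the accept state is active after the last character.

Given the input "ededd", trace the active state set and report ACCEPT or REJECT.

Answer: ACCEPT

Steps:
initial (ε-close {0}): {0}
'e' @ 1: {1,2,4,6}
'd' @ 2: {3,4,5,6,7,8,9,10}  (accept∈set)
'e' @ 3: {3,4,6,9,11}  (accept∈set)
'd' @ 4: {3,4,5,6,7,8,9,10}  (accept∈set)
'd' @ 5: {3,4,5,6,7,8,9,10}  (accept∈set)
end set {3,4,5,6,7,8,9,10} — state 3 in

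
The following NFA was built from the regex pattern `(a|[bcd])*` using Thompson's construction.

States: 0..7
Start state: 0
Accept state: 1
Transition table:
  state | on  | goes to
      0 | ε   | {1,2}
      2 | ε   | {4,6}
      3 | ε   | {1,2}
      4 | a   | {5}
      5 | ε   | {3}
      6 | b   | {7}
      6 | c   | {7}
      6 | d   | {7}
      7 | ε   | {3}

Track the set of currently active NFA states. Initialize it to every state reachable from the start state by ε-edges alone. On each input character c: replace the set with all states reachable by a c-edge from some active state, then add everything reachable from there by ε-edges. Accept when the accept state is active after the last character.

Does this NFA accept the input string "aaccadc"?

Answer: ACCEPT

Derivation:
initial (ε-close {0}): {0,1,2,4,6}
'a' @ 1: {1,2,3,4,5,6}  (accept∈set)
'a' @ 2: {1,2,3,4,5,6}  (accept∈set)
'c' @ 3: {1,2,3,4,6,7}  (accept∈set)
'c' @ 4: {1,2,3,4,6,7}  (accept∈set)
'a' @ 5: {1,2,3,4,5,6}  (accept∈set)
'd' @ 6: {1,2,3,4,6,7}  (accept∈set)
'c' @ 7: {1,2,3,4,6,7}  (accept∈set)
after full input: {1,2,3,4,6,7}  (accept=1 in)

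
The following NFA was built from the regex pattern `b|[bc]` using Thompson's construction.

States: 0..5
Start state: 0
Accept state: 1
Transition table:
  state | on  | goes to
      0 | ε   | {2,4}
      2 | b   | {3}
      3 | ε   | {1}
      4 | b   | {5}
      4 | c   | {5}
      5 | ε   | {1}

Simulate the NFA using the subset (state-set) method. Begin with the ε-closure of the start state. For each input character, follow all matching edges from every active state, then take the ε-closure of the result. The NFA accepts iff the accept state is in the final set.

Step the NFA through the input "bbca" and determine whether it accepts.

initial (ε-close {0}): {0,2,4}
'b' @ 1: {1,3,5}  ✓accept
'b' @ 2: {}  — dead — no transitions
rest 'ca' ignored (set empty)
after full input: {}  (accept=1 not in)

Answer: REJECT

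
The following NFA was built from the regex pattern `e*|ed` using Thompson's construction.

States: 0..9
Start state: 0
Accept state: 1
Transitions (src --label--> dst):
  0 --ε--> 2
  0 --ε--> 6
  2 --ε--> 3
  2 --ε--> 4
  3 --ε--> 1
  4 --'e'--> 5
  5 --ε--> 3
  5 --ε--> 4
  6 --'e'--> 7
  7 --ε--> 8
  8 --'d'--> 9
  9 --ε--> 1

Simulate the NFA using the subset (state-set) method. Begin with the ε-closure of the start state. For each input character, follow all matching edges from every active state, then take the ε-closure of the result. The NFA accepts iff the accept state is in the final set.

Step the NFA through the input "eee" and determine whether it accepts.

S₀ = ε-closure({0}) = {0,1,2,3,4,6}
'e' @ 1: {1,3,4,5,7,8}  ✓accept
'e' @ 2: {1,3,4,5}  ✓accept
'e' @ 3: {1,3,4,5}  ✓accept
end set {1,3,4,5} — state 1 in

Answer: ACCEPT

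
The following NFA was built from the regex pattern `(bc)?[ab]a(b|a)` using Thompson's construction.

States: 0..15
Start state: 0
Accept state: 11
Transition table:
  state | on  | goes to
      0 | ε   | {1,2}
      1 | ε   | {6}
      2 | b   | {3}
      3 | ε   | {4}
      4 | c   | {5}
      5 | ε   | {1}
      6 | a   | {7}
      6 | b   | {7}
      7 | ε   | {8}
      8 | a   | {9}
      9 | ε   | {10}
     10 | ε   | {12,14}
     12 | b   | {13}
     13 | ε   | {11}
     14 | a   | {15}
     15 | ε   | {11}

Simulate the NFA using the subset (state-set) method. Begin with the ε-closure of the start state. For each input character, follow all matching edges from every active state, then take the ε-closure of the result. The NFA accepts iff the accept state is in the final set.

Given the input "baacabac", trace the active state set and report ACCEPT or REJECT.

Answer: REJECT

Derivation:
start: ε-closure({0}) = {0,1,2,6}
'b' @ 1: {3,4,7,8}
'a' @ 2: {9,10,12,14}
'a' @ 3: {11,15}  [accepting]
'c' @ 4: {}  — dead — no transitions
rest 'abac' ignored (set empty)
after full input: {}  (accept=11 not in)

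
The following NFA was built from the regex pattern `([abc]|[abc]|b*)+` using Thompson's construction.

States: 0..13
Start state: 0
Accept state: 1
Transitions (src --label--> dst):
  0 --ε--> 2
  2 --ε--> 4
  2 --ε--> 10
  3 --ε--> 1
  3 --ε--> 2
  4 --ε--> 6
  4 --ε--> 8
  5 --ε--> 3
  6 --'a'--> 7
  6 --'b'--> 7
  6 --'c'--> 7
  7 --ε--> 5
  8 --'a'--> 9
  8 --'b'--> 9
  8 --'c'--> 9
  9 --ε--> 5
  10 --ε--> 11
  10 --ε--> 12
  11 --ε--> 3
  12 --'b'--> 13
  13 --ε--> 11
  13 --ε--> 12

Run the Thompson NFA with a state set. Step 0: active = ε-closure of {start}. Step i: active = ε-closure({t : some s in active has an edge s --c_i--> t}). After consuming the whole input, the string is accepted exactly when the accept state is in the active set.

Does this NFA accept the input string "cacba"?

Answer: ACCEPT

Trace:
start: ε-closure({0}) = {0,1,2,3,4,6,8,10,11,12}
'c' @ 1: {1,2,3,4,5,6,7,8,9,10,11,12}  [accepting]
'a' @ 2: {1,2,3,4,5,6,7,8,9,10,11,12}  [accepting]
'c' @ 3: {1,2,3,4,5,6,7,8,9,10,11,12}  [accepting]
'b' @ 4: {1,2,3,4,5,6,7,8,9,10,11,12,13}  [accepting]
'a' @ 5: {1,2,3,4,5,6,7,8,9,10,11,12}  [accepting]
after full input: {1,2,3,4,5,6,7,8,9,10,11,12}  (accept=1 in)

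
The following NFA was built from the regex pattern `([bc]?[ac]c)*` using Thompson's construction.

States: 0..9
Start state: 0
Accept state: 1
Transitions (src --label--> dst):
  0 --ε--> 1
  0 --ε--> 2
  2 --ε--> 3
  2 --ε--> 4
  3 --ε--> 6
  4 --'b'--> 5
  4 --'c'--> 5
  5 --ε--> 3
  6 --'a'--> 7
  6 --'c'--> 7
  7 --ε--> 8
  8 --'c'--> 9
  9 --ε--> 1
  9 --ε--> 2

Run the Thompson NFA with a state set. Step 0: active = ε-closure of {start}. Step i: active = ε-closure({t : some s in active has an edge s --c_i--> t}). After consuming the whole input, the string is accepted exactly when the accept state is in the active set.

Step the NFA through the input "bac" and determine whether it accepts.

S₀ = ε-closure({0}) = {0,1,2,3,4,6}
'b' @ 1: {3,5,6}
'a' @ 2: {7,8}
'c' @ 3: {1,2,3,4,6,9}  [accepting]
end set {1,2,3,4,6,9} — state 1 in

Answer: ACCEPT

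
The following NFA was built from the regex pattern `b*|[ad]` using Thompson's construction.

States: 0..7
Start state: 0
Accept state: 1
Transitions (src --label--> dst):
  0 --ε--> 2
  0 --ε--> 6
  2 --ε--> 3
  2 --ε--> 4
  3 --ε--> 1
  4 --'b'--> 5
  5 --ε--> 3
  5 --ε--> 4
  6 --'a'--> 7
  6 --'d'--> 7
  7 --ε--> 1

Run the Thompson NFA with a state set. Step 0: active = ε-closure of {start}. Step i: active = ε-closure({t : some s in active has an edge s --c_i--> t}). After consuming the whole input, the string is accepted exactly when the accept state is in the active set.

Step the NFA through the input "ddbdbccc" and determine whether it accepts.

Answer: REJECT

Derivation:
S₀ = ε-closure({0}) = {0,1,2,3,4,6}
'd' @ 1: {1,7}  (accept∈set)
'd' @ 2: {}  — no active states
rest 'bdbccc' ignored (set empty)
final: {}; accept 1 not in set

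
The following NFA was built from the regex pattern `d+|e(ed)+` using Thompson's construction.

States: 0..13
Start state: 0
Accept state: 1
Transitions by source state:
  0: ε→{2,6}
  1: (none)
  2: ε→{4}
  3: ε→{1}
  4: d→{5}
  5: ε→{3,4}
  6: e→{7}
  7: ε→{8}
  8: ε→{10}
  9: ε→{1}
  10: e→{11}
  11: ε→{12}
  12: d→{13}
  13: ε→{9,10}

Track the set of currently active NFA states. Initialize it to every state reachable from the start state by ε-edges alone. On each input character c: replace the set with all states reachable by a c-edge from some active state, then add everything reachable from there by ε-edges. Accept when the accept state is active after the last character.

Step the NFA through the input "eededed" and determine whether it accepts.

S₀ = ε-closure({0}) = {0,2,4,6}
'e' @ 1: {7,8,10}
'e' @ 2: {11,12}
'd' @ 3: {1,9,10,13}  (accept∈set)
'e' @ 4: {11,12}
'd' @ 5: {1,9,10,13}  (accept∈set)
'e' @ 6: {11,12}
'd' @ 7: {1,9,10,13}  (accept∈set)
final: {1,9,10,13}; accept 1 in set

Answer: ACCEPT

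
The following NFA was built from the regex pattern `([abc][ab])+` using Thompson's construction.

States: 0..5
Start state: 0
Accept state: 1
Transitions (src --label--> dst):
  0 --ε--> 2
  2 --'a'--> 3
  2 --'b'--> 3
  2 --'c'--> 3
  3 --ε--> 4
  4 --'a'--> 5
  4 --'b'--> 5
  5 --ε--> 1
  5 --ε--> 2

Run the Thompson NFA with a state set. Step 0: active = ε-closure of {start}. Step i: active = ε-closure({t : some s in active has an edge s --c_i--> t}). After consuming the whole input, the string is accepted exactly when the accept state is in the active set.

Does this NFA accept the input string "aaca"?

Answer: ACCEPT

Derivation:
start: ε-closure({0}) = {0,2}
'a' @ 1: {3,4}
'a' @ 2: {1,2,5}  ✓accept
'c' @ 3: {3,4}
'a' @ 4: {1,2,5}  ✓accept
end set {1,2,5} — state 1 in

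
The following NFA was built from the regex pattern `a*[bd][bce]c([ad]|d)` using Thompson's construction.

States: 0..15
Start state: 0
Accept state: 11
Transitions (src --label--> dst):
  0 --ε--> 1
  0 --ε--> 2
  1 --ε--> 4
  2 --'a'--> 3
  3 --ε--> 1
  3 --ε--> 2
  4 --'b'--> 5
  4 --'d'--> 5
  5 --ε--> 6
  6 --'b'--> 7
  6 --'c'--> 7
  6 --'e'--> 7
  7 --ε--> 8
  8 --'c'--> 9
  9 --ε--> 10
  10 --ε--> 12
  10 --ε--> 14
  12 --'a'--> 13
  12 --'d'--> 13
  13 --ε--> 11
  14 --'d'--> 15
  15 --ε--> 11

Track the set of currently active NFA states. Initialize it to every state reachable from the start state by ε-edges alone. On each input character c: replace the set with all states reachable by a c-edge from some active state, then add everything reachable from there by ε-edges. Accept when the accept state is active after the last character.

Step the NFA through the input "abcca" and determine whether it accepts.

Answer: ACCEPT

Steps:
S₀ = ε-closure({0}) = {0,1,2,4}
'a' @ 1: {1,2,3,4}
'b' @ 2: {5,6}
'c' @ 3: {7,8}
'c' @ 4: {9,10,12,14}
'a' @ 5: {11,13}  ✓accept
final: {11,13}; accept 11 in set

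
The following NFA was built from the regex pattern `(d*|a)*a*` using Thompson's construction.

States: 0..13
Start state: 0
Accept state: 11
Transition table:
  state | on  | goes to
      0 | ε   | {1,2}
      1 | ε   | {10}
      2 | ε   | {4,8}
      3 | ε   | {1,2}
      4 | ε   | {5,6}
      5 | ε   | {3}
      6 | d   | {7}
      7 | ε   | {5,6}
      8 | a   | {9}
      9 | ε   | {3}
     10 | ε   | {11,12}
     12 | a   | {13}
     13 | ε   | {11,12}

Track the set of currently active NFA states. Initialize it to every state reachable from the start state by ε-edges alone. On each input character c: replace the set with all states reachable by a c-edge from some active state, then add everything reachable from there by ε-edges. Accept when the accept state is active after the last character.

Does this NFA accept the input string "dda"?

Answer: ACCEPT

Steps:
initial (ε-close {0}): {0,1,2,3,4,5,6,8,10,11,12}
'd' @ 1: {1,2,3,4,5,6,7,8,10,11,12}  (accept∈set)
'd' @ 2: {1,2,3,4,5,6,7,8,10,11,12}  (accept∈set)
'a' @ 3: {1,2,3,4,5,6,8,9,10,11,12,13}  (accept∈set)
end set {1,2,3,4,5,6,8,9,10,11,12,13} — state 11 in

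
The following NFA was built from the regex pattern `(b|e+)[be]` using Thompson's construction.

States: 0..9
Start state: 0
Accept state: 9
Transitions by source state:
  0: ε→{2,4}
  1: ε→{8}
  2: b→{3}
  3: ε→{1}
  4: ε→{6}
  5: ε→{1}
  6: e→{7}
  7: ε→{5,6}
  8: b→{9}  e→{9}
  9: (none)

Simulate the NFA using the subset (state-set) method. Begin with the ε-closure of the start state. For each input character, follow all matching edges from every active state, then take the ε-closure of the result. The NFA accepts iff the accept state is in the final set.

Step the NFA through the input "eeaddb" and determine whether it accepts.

initial (ε-close {0}): {0,2,4,6}
'e' @ 1: {1,5,6,7,8}
'e' @ 2: {1,5,6,7,8,9}  (accept∈set)
'a' @ 3: {}  — no active states
rest 'ddb' ignored (set empty)
end set {} — state 9 not in

Answer: REJECT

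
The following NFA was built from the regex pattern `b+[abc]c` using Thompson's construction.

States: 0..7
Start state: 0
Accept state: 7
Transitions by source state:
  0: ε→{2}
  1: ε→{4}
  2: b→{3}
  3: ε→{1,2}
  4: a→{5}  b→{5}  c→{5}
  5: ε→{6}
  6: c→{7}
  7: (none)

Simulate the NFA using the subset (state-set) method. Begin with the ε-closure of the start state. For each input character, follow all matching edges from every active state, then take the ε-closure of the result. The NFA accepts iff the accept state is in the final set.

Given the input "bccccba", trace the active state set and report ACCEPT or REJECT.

start: ε-closure({0}) = {0,2}
'b' @ 1: {1,2,3,4}
'c' @ 2: {5,6}
'c' @ 3: {7}  (accept∈set)
'c' @ 4: {}  — no active states
rest 'cba' ignored (set empty)
final: {}; accept 7 not in set

Answer: REJECT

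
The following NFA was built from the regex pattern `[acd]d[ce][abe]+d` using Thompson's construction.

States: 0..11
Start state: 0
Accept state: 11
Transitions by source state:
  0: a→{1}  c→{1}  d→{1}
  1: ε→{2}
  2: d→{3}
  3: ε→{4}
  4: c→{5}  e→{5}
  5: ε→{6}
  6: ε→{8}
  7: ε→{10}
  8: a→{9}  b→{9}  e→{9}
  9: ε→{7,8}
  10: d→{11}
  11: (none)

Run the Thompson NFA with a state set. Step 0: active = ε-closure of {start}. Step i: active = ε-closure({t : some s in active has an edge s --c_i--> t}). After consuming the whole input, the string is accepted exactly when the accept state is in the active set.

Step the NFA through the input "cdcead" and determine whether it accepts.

Answer: ACCEPT

Trace:
S₀ = ε-closure({0}) = {0}
'c' @ 1: {1,2}
'd' @ 2: {3,4}
'c' @ 3: {5,6,8}
'e' @ 4: {7,8,9,10}
'a' @ 5: {7,8,9,10}
'd' @ 6: {11}  (accept∈set)
after full input: {11}  (accept=11 in)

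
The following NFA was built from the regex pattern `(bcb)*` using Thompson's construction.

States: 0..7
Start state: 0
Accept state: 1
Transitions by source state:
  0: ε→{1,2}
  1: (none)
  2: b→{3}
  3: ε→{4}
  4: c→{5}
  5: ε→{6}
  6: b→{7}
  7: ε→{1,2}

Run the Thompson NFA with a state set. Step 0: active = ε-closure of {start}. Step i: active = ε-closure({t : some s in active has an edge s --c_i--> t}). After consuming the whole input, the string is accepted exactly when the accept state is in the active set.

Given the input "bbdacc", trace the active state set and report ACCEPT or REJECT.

Answer: REJECT

Trace:
S₀ = ε-closure({0}) = {0,1,2}
'b' @ 1: {3,4}
'b' @ 2: {}  — no active states
rest 'dacc' ignored (set empty)
after full input: {}  (accept=1 not in)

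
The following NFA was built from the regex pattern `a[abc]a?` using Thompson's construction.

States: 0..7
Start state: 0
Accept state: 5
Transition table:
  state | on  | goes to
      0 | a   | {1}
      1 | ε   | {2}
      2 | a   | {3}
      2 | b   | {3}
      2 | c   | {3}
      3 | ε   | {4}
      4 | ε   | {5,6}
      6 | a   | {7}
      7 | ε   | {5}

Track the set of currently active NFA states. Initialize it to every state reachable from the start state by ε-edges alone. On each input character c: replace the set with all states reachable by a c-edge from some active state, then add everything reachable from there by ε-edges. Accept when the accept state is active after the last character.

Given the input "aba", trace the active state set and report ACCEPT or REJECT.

Answer: ACCEPT

Steps:
initial (ε-close {0}): {0}
'a' @ 1: {1,2}
'b' @ 2: {3,4,5,6}  (accept∈set)
'a' @ 3: {5,7}  (accept∈set)
after full input: {5,7}  (accept=5 in)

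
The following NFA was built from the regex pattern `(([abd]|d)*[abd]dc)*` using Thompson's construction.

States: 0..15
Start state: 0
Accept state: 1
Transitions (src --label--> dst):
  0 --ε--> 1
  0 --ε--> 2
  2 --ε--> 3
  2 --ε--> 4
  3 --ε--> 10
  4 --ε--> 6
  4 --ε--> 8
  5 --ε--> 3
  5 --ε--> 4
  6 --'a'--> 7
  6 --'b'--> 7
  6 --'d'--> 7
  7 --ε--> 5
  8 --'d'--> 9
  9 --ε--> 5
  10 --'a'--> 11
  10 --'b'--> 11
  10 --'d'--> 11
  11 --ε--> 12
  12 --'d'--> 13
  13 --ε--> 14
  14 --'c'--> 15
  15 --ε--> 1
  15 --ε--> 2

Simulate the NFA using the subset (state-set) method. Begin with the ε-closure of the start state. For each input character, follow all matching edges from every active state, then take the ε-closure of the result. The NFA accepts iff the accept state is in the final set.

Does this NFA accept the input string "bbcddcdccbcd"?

Answer: REJECT

Trace:
S₀ = ε-closure({0}) = {0,1,2,3,4,6,8,10}
'b' @ 1: {3,4,5,6,7,8,10,11,12}
'b' @ 2: {3,4,5,6,7,8,10,11,12}
'c' @ 3: {}  — dead — no transitions
rest 'ddcdccbcd' ignored (set empty)
final: {}; accept 1 not in set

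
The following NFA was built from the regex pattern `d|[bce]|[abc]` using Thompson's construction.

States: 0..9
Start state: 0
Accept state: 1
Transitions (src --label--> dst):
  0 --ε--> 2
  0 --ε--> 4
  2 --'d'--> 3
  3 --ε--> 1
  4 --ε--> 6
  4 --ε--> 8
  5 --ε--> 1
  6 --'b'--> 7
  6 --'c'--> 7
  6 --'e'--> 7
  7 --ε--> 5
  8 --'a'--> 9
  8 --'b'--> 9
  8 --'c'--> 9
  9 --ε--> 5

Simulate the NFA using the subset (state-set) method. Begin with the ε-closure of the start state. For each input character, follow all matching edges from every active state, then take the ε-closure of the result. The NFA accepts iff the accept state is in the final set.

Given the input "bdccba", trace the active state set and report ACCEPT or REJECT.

S₀ = ε-closure({0}) = {0,2,4,6,8}
'b' @ 1: {1,5,7,9}  ✓accept
'd' @ 2: {}  — state set empty
rest 'ccba' ignored (set empty)
end set {} — state 1 not in

Answer: REJECT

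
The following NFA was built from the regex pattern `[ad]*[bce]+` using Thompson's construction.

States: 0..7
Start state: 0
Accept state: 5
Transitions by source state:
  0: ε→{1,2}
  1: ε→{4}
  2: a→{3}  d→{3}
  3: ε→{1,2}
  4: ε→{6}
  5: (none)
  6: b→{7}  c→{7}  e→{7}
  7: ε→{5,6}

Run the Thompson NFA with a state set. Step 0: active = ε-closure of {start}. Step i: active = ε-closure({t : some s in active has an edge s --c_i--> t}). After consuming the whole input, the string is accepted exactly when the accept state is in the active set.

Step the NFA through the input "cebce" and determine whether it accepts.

start: ε-closure({0}) = {0,1,2,4,6}
'c' @ 1: {5,6,7}  (accept∈set)
'e' @ 2: {5,6,7}  (accept∈set)
'b' @ 3: {5,6,7}  (accept∈set)
'c' @ 4: {5,6,7}  (accept∈set)
'e' @ 5: {5,6,7}  (accept∈set)
after full input: {5,6,7}  (accept=5 in)

Answer: ACCEPT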